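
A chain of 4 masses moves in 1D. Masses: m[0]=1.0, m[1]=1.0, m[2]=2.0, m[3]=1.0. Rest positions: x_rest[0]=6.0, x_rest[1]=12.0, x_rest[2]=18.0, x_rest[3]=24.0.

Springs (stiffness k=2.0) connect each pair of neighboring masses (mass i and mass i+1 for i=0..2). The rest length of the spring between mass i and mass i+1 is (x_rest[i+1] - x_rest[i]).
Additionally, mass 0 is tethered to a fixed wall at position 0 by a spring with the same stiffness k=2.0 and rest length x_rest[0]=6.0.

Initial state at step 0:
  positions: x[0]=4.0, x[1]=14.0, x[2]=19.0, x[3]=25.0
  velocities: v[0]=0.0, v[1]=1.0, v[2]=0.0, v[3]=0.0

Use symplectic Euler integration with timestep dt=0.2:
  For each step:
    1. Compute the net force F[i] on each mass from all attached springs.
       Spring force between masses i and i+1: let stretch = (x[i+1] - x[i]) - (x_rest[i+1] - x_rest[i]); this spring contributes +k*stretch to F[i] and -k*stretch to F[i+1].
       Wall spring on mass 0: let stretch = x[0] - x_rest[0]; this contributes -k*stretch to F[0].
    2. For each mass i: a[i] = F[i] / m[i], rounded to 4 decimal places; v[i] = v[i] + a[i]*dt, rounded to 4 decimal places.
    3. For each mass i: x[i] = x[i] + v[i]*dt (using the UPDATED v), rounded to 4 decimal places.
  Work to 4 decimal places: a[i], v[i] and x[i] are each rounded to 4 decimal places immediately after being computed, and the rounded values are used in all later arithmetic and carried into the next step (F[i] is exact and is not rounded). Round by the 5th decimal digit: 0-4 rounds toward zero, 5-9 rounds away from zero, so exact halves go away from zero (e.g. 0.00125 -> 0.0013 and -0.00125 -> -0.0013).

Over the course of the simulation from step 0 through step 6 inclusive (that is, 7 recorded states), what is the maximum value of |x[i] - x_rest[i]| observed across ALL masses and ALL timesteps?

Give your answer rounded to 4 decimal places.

Answer: 2.6884

Derivation:
Step 0: x=[4.0000 14.0000 19.0000 25.0000] v=[0.0000 1.0000 0.0000 0.0000]
Step 1: x=[4.4800 13.8000 19.0400 25.0000] v=[2.4000 -1.0000 0.2000 0.0000]
Step 2: x=[5.3472 13.2736 19.1088 25.0032] v=[4.3360 -2.6320 0.3440 0.0160]
Step 3: x=[6.4207 12.5799 19.1800 25.0148] v=[5.3677 -3.4685 0.3558 0.0582]
Step 4: x=[7.4733 11.9215 19.2205 25.0397] v=[5.2631 -3.2921 0.2027 0.1243]
Step 5: x=[8.2839 11.4911 19.2018 25.0790] v=[4.0531 -2.1518 -0.0933 0.1966]
Step 6: x=[8.6884 11.4210 19.1098 25.1281] v=[2.0224 -0.3504 -0.4600 0.2457]
Max displacement = 2.6884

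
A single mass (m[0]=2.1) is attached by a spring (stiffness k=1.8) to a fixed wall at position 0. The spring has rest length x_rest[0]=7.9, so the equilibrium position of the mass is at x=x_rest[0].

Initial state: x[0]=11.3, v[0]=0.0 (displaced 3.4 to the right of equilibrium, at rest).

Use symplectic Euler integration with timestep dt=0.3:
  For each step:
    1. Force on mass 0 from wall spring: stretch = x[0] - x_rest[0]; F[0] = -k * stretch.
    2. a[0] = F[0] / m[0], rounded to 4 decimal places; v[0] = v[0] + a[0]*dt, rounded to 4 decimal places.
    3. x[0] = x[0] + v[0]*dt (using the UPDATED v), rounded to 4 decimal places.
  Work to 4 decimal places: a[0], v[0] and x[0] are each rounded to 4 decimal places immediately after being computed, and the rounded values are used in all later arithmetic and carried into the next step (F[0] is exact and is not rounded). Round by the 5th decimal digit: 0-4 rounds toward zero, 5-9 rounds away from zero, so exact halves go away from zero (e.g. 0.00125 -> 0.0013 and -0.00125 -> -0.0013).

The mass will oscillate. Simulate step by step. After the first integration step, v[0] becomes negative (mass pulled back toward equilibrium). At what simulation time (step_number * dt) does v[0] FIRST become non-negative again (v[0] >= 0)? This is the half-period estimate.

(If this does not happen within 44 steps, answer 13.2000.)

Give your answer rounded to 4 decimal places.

Answer: 3.6000

Derivation:
Step 0: x=[11.3000] v=[0.0000]
Step 1: x=[11.0377] v=[-0.8743]
Step 2: x=[10.5333] v=[-1.6812]
Step 3: x=[9.8258] v=[-2.3583]
Step 4: x=[8.9698] v=[-2.8535]
Step 5: x=[8.0312] v=[-3.1286]
Step 6: x=[7.0825] v=[-3.1624]
Step 7: x=[6.1968] v=[-2.9522]
Step 8: x=[5.4425] v=[-2.5142]
Step 9: x=[4.8778] v=[-1.8823]
Step 10: x=[4.5462] v=[-1.1052]
Step 11: x=[4.4734] v=[-0.2428]
Step 12: x=[4.6649] v=[0.6383]
First v>=0 after going negative at step 12, time=3.6000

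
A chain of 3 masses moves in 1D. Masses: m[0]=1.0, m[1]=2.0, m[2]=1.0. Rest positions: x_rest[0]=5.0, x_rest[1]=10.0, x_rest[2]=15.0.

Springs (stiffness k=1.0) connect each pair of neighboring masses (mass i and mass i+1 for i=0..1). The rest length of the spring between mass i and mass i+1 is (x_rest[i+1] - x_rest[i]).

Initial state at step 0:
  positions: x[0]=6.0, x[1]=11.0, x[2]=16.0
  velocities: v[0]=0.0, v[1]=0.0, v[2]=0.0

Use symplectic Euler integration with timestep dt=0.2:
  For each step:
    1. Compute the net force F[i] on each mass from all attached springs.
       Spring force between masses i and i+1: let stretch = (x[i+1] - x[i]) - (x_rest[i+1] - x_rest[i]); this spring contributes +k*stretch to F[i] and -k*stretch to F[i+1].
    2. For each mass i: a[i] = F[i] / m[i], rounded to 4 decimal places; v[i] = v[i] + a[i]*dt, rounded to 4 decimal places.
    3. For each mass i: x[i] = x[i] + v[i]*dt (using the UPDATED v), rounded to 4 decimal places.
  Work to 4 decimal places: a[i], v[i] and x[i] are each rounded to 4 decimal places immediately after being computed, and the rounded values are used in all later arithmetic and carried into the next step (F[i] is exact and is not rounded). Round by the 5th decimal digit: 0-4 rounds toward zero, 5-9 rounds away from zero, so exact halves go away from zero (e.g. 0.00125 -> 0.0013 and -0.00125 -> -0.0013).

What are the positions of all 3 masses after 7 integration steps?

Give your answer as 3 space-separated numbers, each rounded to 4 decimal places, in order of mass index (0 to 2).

Step 0: x=[6.0000 11.0000 16.0000] v=[0.0000 0.0000 0.0000]
Step 1: x=[6.0000 11.0000 16.0000] v=[0.0000 0.0000 0.0000]
Step 2: x=[6.0000 11.0000 16.0000] v=[0.0000 0.0000 0.0000]
Step 3: x=[6.0000 11.0000 16.0000] v=[0.0000 0.0000 0.0000]
Step 4: x=[6.0000 11.0000 16.0000] v=[0.0000 0.0000 0.0000]
Step 5: x=[6.0000 11.0000 16.0000] v=[0.0000 0.0000 0.0000]
Step 6: x=[6.0000 11.0000 16.0000] v=[0.0000 0.0000 0.0000]
Step 7: x=[6.0000 11.0000 16.0000] v=[0.0000 0.0000 0.0000]

Answer: 6.0000 11.0000 16.0000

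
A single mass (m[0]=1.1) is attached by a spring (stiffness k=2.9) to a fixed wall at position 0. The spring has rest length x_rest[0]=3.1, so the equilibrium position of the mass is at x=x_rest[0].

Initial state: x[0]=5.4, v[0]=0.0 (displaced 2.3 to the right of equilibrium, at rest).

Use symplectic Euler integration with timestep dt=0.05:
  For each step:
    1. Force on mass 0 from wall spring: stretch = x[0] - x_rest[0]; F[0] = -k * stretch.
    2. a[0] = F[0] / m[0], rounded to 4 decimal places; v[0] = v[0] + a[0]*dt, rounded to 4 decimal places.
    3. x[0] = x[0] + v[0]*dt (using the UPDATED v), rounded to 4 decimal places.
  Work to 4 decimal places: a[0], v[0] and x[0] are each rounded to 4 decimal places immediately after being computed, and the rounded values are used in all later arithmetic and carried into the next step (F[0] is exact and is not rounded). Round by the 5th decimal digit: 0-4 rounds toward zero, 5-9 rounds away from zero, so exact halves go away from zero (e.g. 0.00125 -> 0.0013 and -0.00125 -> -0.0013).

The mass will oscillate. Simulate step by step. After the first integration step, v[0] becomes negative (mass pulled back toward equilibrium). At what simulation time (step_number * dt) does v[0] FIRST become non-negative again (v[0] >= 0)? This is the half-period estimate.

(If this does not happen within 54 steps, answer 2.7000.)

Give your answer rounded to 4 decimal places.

Step 0: x=[5.4000] v=[0.0000]
Step 1: x=[5.3848] v=[-0.3032]
Step 2: x=[5.3546] v=[-0.6044]
Step 3: x=[5.3095] v=[-0.9016]
Step 4: x=[5.2499] v=[-1.1929]
Step 5: x=[5.1761] v=[-1.4763]
Step 6: x=[5.0886] v=[-1.7500]
Step 7: x=[4.9880] v=[-2.0121]
Step 8: x=[4.8750] v=[-2.2610]
Step 9: x=[4.7503] v=[-2.4950]
Step 10: x=[4.6147] v=[-2.7125]
Step 11: x=[4.4691] v=[-2.9122]
Step 12: x=[4.3145] v=[-3.0927]
Step 13: x=[4.1519] v=[-3.2528]
Step 14: x=[3.9823] v=[-3.3915]
Step 15: x=[3.8069] v=[-3.5078]
Step 16: x=[3.6269] v=[-3.6010]
Step 17: x=[3.4434] v=[-3.6705]
Step 18: x=[3.2576] v=[-3.7158]
Step 19: x=[3.0708] v=[-3.7366]
Step 20: x=[2.8842] v=[-3.7328]
Step 21: x=[2.6990] v=[-3.7044]
Step 22: x=[2.5164] v=[-3.6515]
Step 23: x=[2.3377] v=[-3.5746]
Step 24: x=[2.1640] v=[-3.4741]
Step 25: x=[1.9965] v=[-3.3507]
Step 26: x=[1.8362] v=[-3.2052]
Step 27: x=[1.6843] v=[-3.0386]
Step 28: x=[1.5417] v=[-2.8520]
Step 29: x=[1.4094] v=[-2.6466]
Step 30: x=[1.2882] v=[-2.4238]
Step 31: x=[1.1790] v=[-2.1850]
Step 32: x=[1.0824] v=[-1.9318]
Step 33: x=[0.9991] v=[-1.6658]
Step 34: x=[0.9297] v=[-1.3889]
Step 35: x=[0.8746] v=[-1.1028]
Step 36: x=[0.8341] v=[-0.8095]
Step 37: x=[0.8086] v=[-0.5108]
Step 38: x=[0.7982] v=[-0.2088]
Step 39: x=[0.8029] v=[0.0946]
First v>=0 after going negative at step 39, time=1.9500

Answer: 1.9500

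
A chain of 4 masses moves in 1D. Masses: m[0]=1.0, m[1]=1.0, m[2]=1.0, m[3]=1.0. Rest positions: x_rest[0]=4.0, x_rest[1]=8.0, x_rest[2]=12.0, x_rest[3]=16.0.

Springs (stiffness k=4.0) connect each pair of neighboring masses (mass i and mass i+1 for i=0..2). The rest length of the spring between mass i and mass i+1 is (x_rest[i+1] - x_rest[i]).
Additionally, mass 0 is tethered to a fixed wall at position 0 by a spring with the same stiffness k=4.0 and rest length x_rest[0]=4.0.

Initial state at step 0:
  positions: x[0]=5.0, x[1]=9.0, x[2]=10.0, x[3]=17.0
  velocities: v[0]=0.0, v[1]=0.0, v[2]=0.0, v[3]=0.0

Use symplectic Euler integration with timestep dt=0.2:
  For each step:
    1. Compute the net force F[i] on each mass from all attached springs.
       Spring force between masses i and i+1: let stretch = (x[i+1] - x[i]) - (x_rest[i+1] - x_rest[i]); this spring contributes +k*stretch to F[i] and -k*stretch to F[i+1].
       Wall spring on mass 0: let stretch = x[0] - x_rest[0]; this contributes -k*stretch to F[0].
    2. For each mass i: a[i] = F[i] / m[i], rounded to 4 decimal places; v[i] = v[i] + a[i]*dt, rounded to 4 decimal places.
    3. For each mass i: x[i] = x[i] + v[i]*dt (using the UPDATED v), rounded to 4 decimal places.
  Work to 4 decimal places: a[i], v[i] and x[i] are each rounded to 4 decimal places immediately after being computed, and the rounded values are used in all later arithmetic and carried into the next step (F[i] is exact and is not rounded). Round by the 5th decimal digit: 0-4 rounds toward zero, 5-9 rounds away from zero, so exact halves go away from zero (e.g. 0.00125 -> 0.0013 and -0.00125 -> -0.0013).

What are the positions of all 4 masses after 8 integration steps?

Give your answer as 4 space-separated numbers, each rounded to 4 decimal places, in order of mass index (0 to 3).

Answer: 3.7312 8.5347 10.3963 17.2464

Derivation:
Step 0: x=[5.0000 9.0000 10.0000 17.0000] v=[0.0000 0.0000 0.0000 0.0000]
Step 1: x=[4.8400 8.5200 10.9600 16.5200] v=[-0.8000 -2.4000 4.8000 -2.4000]
Step 2: x=[4.4944 7.8416 12.4192 15.7904] v=[-1.7280 -3.3920 7.2960 -3.6480]
Step 3: x=[3.9652 7.3601 13.6854 15.1614] v=[-2.6458 -2.4077 6.3309 -3.1450]
Step 4: x=[3.3448 7.3474 14.1757 14.9362] v=[-3.1020 -0.0634 2.4515 -1.1258]
Step 5: x=[2.8296 7.7868 13.6952 15.2294] v=[-2.5758 2.1972 -2.4027 1.4658]
Step 6: x=[2.6549 8.3784 12.5148 15.9171] v=[-0.8737 2.9582 -5.9021 3.4384]
Step 7: x=[2.9711 8.7161 11.2169 16.7004] v=[1.5812 1.6885 -6.4894 3.9166]
Step 8: x=[3.7312 8.5347 10.3963 17.2464] v=[3.8003 -0.9069 -4.1032 2.7298]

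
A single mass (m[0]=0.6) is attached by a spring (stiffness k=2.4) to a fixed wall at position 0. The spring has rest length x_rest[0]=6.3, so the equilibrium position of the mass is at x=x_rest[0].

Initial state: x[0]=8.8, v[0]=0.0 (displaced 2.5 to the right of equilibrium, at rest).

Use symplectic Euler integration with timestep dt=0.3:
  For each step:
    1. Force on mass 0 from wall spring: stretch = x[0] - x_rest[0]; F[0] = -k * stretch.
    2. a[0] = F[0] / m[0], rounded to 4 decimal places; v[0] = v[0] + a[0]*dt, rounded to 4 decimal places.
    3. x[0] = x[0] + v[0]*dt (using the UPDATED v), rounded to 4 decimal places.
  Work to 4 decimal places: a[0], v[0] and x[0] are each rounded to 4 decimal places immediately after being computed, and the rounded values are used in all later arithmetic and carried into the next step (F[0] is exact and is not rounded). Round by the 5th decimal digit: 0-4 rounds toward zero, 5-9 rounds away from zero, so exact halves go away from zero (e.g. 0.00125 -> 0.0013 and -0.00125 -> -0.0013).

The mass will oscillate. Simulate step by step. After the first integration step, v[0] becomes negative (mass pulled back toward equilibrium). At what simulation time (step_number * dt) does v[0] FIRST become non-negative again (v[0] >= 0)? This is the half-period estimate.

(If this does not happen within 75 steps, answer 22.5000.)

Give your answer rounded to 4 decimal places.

Answer: 1.8000

Derivation:
Step 0: x=[8.8000] v=[0.0000]
Step 1: x=[7.9000] v=[-3.0000]
Step 2: x=[6.4240] v=[-4.9200]
Step 3: x=[4.9034] v=[-5.0688]
Step 4: x=[3.8855] v=[-3.3929]
Step 5: x=[3.7369] v=[-0.4955]
Step 6: x=[4.5110] v=[2.5802]
First v>=0 after going negative at step 6, time=1.8000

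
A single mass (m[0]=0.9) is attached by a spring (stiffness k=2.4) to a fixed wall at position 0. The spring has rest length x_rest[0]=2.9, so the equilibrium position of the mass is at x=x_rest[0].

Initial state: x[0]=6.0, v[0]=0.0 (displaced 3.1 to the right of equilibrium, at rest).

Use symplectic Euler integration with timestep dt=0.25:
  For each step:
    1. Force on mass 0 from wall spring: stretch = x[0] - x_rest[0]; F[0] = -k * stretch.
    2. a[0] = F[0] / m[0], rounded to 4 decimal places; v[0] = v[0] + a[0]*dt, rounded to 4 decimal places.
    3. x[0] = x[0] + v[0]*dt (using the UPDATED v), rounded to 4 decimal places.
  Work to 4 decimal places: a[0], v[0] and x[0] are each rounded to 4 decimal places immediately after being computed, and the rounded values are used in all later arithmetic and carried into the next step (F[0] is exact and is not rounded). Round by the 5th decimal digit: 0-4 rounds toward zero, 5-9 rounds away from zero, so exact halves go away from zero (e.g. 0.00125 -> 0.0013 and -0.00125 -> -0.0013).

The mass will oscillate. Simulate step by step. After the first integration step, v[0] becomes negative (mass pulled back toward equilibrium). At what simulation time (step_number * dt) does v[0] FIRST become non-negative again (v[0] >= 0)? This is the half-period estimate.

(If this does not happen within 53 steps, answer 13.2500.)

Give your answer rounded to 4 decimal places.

Step 0: x=[6.0000] v=[0.0000]
Step 1: x=[5.4833] v=[-2.0667]
Step 2: x=[4.5361] v=[-3.7889]
Step 3: x=[3.3162] v=[-4.8796]
Step 4: x=[2.0269] v=[-5.1571]
Step 5: x=[0.8832] v=[-4.5750]
Step 6: x=[0.0756] v=[-3.2305]
Step 7: x=[-0.2613] v=[-1.3476]
Step 8: x=[-0.0713] v=[0.7599]
First v>=0 after going negative at step 8, time=2.0000

Answer: 2.0000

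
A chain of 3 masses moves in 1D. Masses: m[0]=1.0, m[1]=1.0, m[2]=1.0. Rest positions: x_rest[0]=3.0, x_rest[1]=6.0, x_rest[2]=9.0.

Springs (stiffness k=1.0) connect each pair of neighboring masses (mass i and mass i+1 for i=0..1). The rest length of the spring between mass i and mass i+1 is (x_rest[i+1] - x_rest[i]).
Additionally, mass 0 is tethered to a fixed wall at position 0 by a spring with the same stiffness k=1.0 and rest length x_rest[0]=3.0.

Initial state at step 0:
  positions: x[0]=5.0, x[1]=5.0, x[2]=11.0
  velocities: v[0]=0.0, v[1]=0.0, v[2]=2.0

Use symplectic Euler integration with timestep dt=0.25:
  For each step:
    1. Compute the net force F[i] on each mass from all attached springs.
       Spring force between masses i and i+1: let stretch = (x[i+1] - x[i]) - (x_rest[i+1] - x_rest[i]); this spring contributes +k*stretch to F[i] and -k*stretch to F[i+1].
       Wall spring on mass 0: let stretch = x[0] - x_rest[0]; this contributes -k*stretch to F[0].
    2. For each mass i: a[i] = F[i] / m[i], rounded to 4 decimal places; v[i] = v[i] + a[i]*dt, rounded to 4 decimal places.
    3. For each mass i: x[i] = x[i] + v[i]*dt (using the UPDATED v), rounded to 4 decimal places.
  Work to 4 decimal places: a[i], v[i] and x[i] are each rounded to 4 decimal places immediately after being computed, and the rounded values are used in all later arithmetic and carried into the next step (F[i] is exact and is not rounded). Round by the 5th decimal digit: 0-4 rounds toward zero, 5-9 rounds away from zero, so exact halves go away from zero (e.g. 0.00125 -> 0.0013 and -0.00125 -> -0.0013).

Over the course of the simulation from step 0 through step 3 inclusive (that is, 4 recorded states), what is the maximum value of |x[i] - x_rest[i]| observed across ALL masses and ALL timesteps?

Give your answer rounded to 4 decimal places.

Answer: 2.4414

Derivation:
Step 0: x=[5.0000 5.0000 11.0000] v=[0.0000 0.0000 2.0000]
Step 1: x=[4.6875 5.3750 11.3125] v=[-1.2500 1.5000 1.2500]
Step 2: x=[4.1250 6.0781 11.4414] v=[-2.2500 2.8125 0.5156]
Step 3: x=[3.4268 6.9944 11.4226] v=[-2.7930 3.6651 -0.0752]
Max displacement = 2.4414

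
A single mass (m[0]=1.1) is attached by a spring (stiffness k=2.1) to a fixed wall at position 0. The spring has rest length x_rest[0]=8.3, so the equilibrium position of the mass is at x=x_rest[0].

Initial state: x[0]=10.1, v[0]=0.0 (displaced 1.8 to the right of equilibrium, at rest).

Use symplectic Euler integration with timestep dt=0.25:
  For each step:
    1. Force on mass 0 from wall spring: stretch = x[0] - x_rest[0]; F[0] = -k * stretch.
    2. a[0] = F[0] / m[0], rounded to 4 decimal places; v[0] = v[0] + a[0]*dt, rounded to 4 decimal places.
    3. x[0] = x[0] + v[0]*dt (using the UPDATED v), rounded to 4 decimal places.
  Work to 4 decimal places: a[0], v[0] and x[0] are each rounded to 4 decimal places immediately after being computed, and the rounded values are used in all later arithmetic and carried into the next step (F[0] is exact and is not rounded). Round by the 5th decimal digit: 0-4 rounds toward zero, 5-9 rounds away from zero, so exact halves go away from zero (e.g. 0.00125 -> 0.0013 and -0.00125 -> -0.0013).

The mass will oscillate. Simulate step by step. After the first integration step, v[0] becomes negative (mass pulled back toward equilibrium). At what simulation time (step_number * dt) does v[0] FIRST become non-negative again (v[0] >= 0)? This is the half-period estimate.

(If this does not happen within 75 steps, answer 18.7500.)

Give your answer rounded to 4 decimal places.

Answer: 2.5000

Derivation:
Step 0: x=[10.1000] v=[0.0000]
Step 1: x=[9.8852] v=[-0.8591]
Step 2: x=[9.4813] v=[-1.6157]
Step 3: x=[8.9364] v=[-2.1795]
Step 4: x=[8.3156] v=[-2.4832]
Step 5: x=[7.6929] v=[-2.4907]
Step 6: x=[7.1427] v=[-2.2010]
Step 7: x=[6.7305] v=[-1.6487]
Step 8: x=[6.5056] v=[-0.8996]
Step 9: x=[6.4948] v=[-0.0432]
Step 10: x=[6.6994] v=[0.8184]
First v>=0 after going negative at step 10, time=2.5000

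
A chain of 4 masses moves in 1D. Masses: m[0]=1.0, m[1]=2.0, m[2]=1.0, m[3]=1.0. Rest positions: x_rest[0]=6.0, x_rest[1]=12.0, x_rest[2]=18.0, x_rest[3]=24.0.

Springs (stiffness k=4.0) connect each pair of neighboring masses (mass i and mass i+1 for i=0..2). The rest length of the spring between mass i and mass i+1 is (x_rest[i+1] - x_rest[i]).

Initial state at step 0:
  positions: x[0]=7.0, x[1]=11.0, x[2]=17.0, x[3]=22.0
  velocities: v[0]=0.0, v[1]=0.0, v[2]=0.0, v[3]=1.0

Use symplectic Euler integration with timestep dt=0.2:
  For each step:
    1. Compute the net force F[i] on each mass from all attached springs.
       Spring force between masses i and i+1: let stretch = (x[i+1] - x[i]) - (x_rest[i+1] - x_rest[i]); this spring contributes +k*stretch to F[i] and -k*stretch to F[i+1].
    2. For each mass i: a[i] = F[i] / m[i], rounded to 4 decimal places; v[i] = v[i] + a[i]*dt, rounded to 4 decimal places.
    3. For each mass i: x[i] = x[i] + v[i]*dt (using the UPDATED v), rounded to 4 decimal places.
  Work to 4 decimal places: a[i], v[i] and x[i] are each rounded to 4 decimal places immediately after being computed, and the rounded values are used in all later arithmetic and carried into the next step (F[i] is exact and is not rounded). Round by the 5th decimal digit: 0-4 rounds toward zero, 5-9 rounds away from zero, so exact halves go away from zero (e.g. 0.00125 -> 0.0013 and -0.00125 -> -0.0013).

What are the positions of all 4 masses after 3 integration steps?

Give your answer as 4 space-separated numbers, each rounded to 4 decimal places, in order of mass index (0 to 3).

Step 0: x=[7.0000 11.0000 17.0000 22.0000] v=[0.0000 0.0000 0.0000 1.0000]
Step 1: x=[6.6800 11.1600 16.8400 22.3600] v=[-1.6000 0.8000 -0.8000 1.8000]
Step 2: x=[6.1168 11.4160 16.6544 22.7968] v=[-2.8160 1.2800 -0.9280 2.1840]
Step 3: x=[5.4415 11.6671 16.6134 23.2108] v=[-3.3766 1.2557 -0.2048 2.0701]

Answer: 5.4415 11.6671 16.6134 23.2108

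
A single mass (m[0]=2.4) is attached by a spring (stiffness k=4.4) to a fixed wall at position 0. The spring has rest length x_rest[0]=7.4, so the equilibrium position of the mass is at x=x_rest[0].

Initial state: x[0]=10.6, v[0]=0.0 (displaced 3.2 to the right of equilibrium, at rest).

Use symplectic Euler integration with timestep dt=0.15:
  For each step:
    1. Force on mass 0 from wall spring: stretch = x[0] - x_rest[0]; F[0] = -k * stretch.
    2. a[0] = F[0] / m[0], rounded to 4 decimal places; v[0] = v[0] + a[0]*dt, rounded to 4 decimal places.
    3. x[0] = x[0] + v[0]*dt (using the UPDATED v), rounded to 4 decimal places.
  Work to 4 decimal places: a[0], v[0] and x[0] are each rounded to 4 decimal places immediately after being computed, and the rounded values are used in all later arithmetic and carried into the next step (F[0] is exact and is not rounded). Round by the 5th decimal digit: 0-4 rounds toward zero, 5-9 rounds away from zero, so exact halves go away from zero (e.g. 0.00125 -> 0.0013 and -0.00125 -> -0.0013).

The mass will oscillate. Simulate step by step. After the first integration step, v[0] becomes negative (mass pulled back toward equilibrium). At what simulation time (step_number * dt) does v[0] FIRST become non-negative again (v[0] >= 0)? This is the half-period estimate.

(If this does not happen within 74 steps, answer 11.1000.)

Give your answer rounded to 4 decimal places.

Step 0: x=[10.6000] v=[0.0000]
Step 1: x=[10.4680] v=[-0.8800]
Step 2: x=[10.2094] v=[-1.7237]
Step 3: x=[9.8350] v=[-2.4963]
Step 4: x=[9.3601] v=[-3.1659]
Step 5: x=[8.8044] v=[-3.7049]
Step 6: x=[8.1907] v=[-4.0911]
Step 7: x=[7.5444] v=[-4.3085]
Step 8: x=[6.8922] v=[-4.3482]
Step 9: x=[6.2609] v=[-4.2086]
Step 10: x=[5.6766] v=[-3.8953]
Step 11: x=[5.1634] v=[-3.4214]
Step 12: x=[4.7425] v=[-2.8063]
Step 13: x=[4.4312] v=[-2.0755]
Step 14: x=[4.2423] v=[-1.2591]
Step 15: x=[4.1837] v=[-0.3907]
Step 16: x=[4.2578] v=[0.4938]
First v>=0 after going negative at step 16, time=2.4000

Answer: 2.4000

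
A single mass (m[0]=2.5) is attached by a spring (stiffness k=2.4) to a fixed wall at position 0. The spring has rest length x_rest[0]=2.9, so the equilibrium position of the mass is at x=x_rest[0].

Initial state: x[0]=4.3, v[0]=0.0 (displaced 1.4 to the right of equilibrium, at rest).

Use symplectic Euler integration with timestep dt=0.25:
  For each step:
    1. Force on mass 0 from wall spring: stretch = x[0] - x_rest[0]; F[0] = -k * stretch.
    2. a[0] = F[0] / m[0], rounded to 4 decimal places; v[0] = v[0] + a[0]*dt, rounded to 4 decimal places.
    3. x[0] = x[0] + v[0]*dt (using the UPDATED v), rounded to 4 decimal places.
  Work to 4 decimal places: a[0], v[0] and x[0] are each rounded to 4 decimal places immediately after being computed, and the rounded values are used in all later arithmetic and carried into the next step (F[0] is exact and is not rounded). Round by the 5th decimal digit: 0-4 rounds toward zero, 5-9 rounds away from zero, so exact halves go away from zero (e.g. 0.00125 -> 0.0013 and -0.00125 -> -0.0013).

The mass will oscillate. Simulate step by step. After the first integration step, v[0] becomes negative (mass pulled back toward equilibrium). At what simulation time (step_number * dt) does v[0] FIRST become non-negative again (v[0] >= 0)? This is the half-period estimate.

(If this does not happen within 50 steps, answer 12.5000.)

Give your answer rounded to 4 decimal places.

Answer: 3.2500

Derivation:
Step 0: x=[4.3000] v=[0.0000]
Step 1: x=[4.2160] v=[-0.3360]
Step 2: x=[4.0530] v=[-0.6519]
Step 3: x=[3.8209] v=[-0.9286]
Step 4: x=[3.5335] v=[-1.1496]
Step 5: x=[3.2081] v=[-1.3017]
Step 6: x=[2.8642] v=[-1.3757]
Step 7: x=[2.5224] v=[-1.3671]
Step 8: x=[2.2033] v=[-1.2765]
Step 9: x=[1.9260] v=[-1.1093]
Step 10: x=[1.7071] v=[-0.8756]
Step 11: x=[1.5598] v=[-0.5893]
Step 12: x=[1.4929] v=[-0.2677]
Step 13: x=[1.5104] v=[0.0700]
First v>=0 after going negative at step 13, time=3.2500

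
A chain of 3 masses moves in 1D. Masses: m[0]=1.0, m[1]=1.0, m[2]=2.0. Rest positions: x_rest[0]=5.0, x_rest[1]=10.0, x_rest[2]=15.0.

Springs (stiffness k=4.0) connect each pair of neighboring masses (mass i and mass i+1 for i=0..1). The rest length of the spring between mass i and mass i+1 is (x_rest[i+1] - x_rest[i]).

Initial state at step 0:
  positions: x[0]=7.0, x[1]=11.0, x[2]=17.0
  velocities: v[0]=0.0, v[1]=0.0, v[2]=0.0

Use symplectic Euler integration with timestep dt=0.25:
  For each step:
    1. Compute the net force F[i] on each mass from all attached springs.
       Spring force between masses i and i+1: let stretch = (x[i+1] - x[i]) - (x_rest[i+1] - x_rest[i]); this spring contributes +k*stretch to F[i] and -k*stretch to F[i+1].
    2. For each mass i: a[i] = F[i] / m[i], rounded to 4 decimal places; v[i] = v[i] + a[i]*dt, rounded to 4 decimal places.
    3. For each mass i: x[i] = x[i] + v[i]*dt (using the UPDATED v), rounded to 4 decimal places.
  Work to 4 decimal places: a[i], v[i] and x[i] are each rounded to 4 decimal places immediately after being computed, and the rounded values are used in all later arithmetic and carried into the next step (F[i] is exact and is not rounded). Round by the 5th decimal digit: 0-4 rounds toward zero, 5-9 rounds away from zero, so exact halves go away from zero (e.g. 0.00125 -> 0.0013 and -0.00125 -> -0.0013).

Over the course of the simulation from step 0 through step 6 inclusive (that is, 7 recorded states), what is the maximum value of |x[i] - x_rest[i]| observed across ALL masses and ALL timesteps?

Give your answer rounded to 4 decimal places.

Answer: 2.5196

Derivation:
Step 0: x=[7.0000 11.0000 17.0000] v=[0.0000 0.0000 0.0000]
Step 1: x=[6.7500 11.5000 16.8750] v=[-1.0000 2.0000 -0.5000]
Step 2: x=[6.4375 12.1563 16.7031] v=[-1.2500 2.6250 -0.6875]
Step 3: x=[6.3047 12.5196 16.5879] v=[-0.5312 1.4530 -0.4609]
Step 4: x=[6.4756 12.3462 16.5892] v=[0.6837 -0.6936 0.0050]
Step 5: x=[6.8642 11.7659 16.6851] v=[1.5543 -2.3212 0.3835]
Step 6: x=[7.2282 11.1900 16.7911] v=[1.4560 -2.3037 0.4239]
Max displacement = 2.5196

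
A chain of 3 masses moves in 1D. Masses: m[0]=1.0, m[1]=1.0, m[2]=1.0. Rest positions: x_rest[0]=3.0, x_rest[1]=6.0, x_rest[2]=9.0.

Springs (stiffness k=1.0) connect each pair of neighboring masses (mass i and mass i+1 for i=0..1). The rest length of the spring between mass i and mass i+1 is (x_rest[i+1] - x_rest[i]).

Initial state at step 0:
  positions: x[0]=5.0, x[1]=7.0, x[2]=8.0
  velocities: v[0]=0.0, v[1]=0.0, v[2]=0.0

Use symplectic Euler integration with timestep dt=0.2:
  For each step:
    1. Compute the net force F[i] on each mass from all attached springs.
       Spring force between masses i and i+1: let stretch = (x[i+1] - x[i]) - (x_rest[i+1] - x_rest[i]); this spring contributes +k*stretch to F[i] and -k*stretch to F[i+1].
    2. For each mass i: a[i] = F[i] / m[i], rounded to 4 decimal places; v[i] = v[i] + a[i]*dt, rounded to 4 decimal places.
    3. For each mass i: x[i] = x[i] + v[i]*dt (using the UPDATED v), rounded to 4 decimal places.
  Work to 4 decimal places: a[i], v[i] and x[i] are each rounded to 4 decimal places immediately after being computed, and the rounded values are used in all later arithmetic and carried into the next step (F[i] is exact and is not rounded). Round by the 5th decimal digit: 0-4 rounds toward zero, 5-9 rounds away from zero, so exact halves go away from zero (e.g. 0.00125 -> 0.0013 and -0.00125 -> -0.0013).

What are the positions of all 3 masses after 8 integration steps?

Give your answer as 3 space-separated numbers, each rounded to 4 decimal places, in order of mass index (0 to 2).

Answer: 3.6346 6.3339 10.0317

Derivation:
Step 0: x=[5.0000 7.0000 8.0000] v=[0.0000 0.0000 0.0000]
Step 1: x=[4.9600 6.9600 8.0800] v=[-0.2000 -0.2000 0.4000]
Step 2: x=[4.8800 6.8848 8.2352] v=[-0.4000 -0.3760 0.7760]
Step 3: x=[4.7602 6.7834 8.4564] v=[-0.5990 -0.5069 1.1059]
Step 4: x=[4.6013 6.6680 8.7307] v=[-0.7944 -0.5769 1.3713]
Step 5: x=[4.4051 6.5525 9.0425] v=[-0.9811 -0.5777 1.5588]
Step 6: x=[4.1748 6.4507 9.3747] v=[-1.1516 -0.5092 1.6608]
Step 7: x=[3.9155 6.3748 9.7099] v=[-1.2964 -0.3796 1.6760]
Step 8: x=[3.6346 6.3339 10.0317] v=[-1.4045 -0.2044 1.6090]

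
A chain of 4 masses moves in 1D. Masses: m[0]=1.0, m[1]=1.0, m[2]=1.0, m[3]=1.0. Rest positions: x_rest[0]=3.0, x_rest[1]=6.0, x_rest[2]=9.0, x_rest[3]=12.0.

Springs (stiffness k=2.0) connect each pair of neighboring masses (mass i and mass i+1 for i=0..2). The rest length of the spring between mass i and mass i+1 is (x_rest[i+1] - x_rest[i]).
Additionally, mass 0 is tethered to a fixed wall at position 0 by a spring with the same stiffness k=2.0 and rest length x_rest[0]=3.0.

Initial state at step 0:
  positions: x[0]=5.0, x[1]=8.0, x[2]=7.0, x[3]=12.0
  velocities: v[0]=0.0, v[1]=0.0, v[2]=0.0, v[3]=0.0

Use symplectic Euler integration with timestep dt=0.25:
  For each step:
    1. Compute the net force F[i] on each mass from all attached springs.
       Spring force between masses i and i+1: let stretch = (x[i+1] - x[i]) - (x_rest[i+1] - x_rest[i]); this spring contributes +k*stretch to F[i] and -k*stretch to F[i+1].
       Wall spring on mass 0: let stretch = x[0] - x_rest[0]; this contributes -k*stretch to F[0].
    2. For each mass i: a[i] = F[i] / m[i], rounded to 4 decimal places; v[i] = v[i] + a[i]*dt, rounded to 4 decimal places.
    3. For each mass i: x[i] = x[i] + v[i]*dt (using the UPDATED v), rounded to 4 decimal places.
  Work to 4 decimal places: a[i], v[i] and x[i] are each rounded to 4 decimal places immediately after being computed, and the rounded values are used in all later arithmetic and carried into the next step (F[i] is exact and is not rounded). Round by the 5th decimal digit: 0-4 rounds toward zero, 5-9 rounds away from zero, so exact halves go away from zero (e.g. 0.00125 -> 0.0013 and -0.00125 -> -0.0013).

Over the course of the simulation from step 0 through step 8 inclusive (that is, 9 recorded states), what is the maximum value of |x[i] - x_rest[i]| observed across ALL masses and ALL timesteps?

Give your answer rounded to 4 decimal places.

Step 0: x=[5.0000 8.0000 7.0000 12.0000] v=[0.0000 0.0000 0.0000 0.0000]
Step 1: x=[4.7500 7.5000 7.7500 11.7500] v=[-1.0000 -2.0000 3.0000 -1.0000]
Step 2: x=[4.2500 6.6875 8.9688 11.3750] v=[-2.0000 -3.2500 4.8750 -1.5000]
Step 3: x=[3.5234 5.8555 10.2032 11.0742] v=[-2.9063 -3.3281 4.9375 -1.2031]
Step 4: x=[2.6479 5.2754 11.0030 11.0396] v=[-3.5020 -2.3203 3.1992 -0.1386]
Step 5: x=[1.7699 5.0828 11.0914 11.3754] v=[-3.5122 -0.7703 0.3537 1.3431]
Step 6: x=[1.0847 5.2272 10.4643 12.0507] v=[-2.7407 0.5776 -2.5086 2.7011]
Step 7: x=[0.7818 5.5084 9.3808 12.9027] v=[-1.2118 1.1249 -4.3340 3.4079]
Step 8: x=[0.9720 5.6829 8.2535 13.6895] v=[0.7606 0.6978 -4.5093 3.1470]
Max displacement = 2.2182

Answer: 2.2182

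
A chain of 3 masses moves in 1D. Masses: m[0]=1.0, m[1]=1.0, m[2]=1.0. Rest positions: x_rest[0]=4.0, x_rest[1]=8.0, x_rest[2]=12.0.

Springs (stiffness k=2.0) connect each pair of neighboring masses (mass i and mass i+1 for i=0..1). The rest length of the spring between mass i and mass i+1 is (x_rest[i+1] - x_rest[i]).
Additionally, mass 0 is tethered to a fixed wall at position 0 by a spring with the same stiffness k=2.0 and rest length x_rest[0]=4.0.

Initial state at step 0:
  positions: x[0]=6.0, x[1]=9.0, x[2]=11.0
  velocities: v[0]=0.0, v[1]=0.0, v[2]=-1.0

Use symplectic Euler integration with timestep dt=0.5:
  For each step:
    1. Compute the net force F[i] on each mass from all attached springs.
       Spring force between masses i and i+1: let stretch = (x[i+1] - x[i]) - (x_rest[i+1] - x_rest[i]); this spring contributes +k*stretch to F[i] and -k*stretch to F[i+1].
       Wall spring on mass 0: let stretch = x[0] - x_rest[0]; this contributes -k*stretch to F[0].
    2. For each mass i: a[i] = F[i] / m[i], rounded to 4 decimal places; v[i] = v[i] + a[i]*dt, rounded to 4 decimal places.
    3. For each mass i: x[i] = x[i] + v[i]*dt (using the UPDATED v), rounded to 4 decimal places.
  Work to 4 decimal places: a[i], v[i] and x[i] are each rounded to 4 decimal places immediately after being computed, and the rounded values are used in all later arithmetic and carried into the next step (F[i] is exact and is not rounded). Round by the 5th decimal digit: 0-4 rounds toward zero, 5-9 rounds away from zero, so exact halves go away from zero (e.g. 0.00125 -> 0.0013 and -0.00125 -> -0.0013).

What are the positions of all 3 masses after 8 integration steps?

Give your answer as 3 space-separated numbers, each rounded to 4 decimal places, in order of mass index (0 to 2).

Step 0: x=[6.0000 9.0000 11.0000] v=[0.0000 0.0000 -1.0000]
Step 1: x=[4.5000 8.5000 11.5000] v=[-3.0000 -1.0000 1.0000]
Step 2: x=[2.7500 7.5000 12.5000] v=[-3.5000 -2.0000 2.0000]
Step 3: x=[2.0000 6.6250 13.0000] v=[-1.5000 -1.7500 1.0000]
Step 4: x=[2.5625 6.6250 12.3125] v=[1.1250 0.0000 -1.3750]
Step 5: x=[3.8750 7.4375 10.7813] v=[2.6250 1.6250 -3.0625]
Step 6: x=[5.0313 8.1407 9.5782] v=[2.3125 1.4063 -2.4063]
Step 7: x=[5.2266 8.0079 9.6563] v=[0.3906 -0.2656 0.1562]
Step 8: x=[4.1993 7.3087 10.9102] v=[-2.0547 -1.3985 2.5078]

Answer: 4.1993 7.3087 10.9102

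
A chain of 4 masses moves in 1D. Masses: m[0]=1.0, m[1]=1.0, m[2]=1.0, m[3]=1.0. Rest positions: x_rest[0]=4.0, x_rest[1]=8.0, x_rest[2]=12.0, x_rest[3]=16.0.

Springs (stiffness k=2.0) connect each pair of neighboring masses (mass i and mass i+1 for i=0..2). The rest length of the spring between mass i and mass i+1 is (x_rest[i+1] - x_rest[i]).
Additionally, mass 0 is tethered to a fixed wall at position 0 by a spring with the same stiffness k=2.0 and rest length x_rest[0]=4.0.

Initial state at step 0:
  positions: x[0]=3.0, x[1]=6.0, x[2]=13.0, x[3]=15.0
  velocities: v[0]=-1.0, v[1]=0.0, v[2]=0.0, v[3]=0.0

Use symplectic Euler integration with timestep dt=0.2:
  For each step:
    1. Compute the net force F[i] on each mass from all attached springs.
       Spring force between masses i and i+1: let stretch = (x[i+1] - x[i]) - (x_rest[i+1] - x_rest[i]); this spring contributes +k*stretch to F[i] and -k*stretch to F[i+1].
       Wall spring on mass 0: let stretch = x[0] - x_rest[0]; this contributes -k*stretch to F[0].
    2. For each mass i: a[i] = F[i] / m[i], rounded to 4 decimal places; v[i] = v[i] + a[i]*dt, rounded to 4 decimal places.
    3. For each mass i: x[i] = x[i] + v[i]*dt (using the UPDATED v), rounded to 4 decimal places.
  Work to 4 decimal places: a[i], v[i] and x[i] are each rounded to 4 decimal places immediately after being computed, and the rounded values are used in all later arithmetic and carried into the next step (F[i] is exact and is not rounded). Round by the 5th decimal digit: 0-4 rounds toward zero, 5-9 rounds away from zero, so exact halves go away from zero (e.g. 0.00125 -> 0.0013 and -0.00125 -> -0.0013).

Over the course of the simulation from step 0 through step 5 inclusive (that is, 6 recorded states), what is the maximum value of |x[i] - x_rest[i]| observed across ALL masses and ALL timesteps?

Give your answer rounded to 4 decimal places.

Step 0: x=[3.0000 6.0000 13.0000 15.0000] v=[-1.0000 0.0000 0.0000 0.0000]
Step 1: x=[2.8000 6.3200 12.6000 15.1600] v=[-1.0000 1.6000 -2.0000 0.8000]
Step 2: x=[2.6576 6.8608 11.9024 15.4352] v=[-0.7120 2.7040 -3.4880 1.3760]
Step 3: x=[2.6388 7.4687 11.0841 15.7478] v=[-0.0938 3.0394 -4.0915 1.5629]
Step 4: x=[2.7953 7.9794 10.3497 16.0073] v=[0.7826 2.5536 -3.6722 1.2974]
Step 5: x=[3.1429 8.2650 9.8782 16.1342] v=[1.7381 1.4281 -2.3573 0.6344]
Max displacement = 2.1218

Answer: 2.1218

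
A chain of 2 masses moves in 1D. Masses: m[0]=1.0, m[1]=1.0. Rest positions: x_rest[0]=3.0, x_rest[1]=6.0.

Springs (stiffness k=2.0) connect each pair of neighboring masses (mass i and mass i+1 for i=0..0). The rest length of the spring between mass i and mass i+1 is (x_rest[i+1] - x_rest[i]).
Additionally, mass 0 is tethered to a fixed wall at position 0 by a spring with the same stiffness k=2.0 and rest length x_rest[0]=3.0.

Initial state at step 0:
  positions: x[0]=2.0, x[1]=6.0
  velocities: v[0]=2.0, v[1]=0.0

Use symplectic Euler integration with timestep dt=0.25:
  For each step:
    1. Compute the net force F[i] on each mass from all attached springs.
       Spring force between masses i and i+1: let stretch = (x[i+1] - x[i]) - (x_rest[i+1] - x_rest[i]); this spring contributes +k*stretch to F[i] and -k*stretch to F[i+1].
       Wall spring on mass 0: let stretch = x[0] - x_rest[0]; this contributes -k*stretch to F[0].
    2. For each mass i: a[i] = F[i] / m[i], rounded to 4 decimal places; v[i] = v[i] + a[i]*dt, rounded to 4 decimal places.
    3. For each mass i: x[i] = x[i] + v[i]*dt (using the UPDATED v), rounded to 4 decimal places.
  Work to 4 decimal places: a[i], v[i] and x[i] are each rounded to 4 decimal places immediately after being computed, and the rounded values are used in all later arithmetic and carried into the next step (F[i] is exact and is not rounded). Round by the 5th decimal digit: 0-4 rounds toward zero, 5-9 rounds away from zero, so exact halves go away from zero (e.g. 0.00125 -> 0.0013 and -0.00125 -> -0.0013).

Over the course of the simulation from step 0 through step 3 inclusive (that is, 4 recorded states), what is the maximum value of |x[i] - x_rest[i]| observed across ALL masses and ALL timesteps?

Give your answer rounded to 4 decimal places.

Answer: 1.1739

Derivation:
Step 0: x=[2.0000 6.0000] v=[2.0000 0.0000]
Step 1: x=[2.7500 5.8750] v=[3.0000 -0.5000]
Step 2: x=[3.5469 5.7344] v=[3.1875 -0.5625]
Step 3: x=[4.1739 5.6953] v=[2.5078 -0.1563]
Max displacement = 1.1739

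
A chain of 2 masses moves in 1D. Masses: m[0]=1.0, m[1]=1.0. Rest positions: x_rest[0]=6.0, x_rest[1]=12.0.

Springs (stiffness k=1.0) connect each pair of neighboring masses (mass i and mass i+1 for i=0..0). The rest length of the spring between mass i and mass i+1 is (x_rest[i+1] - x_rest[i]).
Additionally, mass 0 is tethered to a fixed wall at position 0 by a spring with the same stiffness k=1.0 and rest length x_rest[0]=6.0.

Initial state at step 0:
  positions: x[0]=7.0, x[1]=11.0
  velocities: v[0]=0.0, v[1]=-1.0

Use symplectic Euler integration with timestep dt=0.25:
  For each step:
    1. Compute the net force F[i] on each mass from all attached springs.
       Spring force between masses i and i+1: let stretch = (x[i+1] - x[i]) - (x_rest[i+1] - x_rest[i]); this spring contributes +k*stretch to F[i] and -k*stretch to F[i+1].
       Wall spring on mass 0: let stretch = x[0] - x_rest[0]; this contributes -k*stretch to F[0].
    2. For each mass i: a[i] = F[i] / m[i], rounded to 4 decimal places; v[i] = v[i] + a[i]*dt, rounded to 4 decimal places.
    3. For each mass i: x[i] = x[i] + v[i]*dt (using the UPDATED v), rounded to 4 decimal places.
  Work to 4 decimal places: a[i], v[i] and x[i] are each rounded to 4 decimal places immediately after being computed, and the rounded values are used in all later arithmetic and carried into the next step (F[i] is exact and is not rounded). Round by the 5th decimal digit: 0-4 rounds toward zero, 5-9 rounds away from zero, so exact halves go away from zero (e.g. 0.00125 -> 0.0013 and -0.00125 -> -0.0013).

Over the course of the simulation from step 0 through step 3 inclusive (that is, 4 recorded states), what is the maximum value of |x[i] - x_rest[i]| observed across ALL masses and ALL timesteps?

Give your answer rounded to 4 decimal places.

Answer: 1.1289

Derivation:
Step 0: x=[7.0000 11.0000] v=[0.0000 -1.0000]
Step 1: x=[6.8125 10.8750] v=[-0.7500 -0.5000]
Step 2: x=[6.4531 10.8711] v=[-1.4375 -0.0156]
Step 3: x=[5.9665 10.9661] v=[-1.9463 0.3799]
Max displacement = 1.1289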